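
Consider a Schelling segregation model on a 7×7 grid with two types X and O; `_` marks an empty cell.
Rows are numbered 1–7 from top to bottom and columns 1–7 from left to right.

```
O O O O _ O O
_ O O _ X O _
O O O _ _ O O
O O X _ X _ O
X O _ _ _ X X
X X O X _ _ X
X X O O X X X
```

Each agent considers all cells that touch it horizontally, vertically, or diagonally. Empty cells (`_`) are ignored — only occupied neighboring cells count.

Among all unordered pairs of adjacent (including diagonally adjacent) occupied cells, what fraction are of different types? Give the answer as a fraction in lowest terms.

Scan each occupied cell's neighbors to the right and below (and the two forward diagonals) so each pair is counted once.
Row 1: O(1,1)–O(1,2)= O(1,1)–O(2,2)= O(1,2)–O(1,3)= O(1,2)–O(2,2)= O(1,2)–O(2,3)= O(1,3)–O(1,4)= O(1,3)–O(2,3)= O(1,3)–O(2,2)= O(1,4)–X(2,5)≠ O(1,4)–O(2,3)= O(1,6)–O(1,7)= O(1,6)–O(2,6)= O(1,6)–X(2,5)≠ O(1,7)–O(2,6)=  → 2/14 unlike.
Row 2: O(2,2)–O(2,3)= O(2,2)–O(3,2)= O(2,2)–O(3,3)= O(2,2)–O(3,1)= O(2,3)–O(3,3)= O(2,3)–O(3,2)= X(2,5)–O(2,6)≠ X(2,5)–O(3,6)≠ O(2,6)–O(3,6)= O(2,6)–O(3,7)=  → 2/10 unlike.
Row 3: O(3,1)–O(3,2)= O(3,1)–O(4,1)= O(3,1)–O(4,2)= O(3,2)–O(3,3)= O(3,2)–O(4,2)= O(3,2)–X(4,3)≠ O(3,2)–O(4,1)= O(3,3)–X(4,3)≠ O(3,3)–O(4,2)= O(3,6)–O(3,7)= O(3,6)–O(4,7)= O(3,6)–X(4,5)≠ O(3,7)–O(4,7)=  → 3/13 unlike.
Row 4: O(4,1)–O(4,2)= O(4,1)–X(5,1)≠ O(4,1)–O(5,2)= O(4,2)–X(4,3)≠ O(4,2)–O(5,2)= O(4,2)–X(5,1)≠ X(4,3)–O(5,2)≠ X(4,5)–X(5,6)= O(4,7)–X(5,7)≠ O(4,7)–X(5,6)≠  → 6/10 unlike.
Row 5: X(5,1)–O(5,2)≠ X(5,1)–X(6,1)= X(5,1)–X(6,2)= O(5,2)–X(6,2)≠ O(5,2)–O(6,3)= O(5,2)–X(6,1)≠ X(5,6)–X(5,7)= X(5,6)–X(6,7)= X(5,7)–X(6,7)=  → 3/9 unlike.
Row 6: X(6,1)–X(6,2)= X(6,1)–X(7,1)= X(6,1)–X(7,2)= X(6,2)–O(6,3)≠ X(6,2)–X(7,2)= X(6,2)–O(7,3)≠ X(6,2)–X(7,1)= O(6,3)–X(6,4)≠ O(6,3)–O(7,3)= O(6,3)–O(7,4)= O(6,3)–X(7,2)≠ X(6,4)–O(7,4)≠ X(6,4)–X(7,5)= X(6,4)–O(7,3)≠ X(6,7)–X(7,7)= X(6,7)–X(7,6)=  → 6/16 unlike.
Row 7: X(7,1)–X(7,2)= X(7,2)–O(7,3)≠ O(7,3)–O(7,4)= O(7,4)–X(7,5)≠ X(7,5)–X(7,6)= X(7,6)–X(7,7)=  → 2/6 unlike.
Total adjacent occupied pairs: 78; unlike-type pairs: 24.
24/78 reduces to 4/13.

4/13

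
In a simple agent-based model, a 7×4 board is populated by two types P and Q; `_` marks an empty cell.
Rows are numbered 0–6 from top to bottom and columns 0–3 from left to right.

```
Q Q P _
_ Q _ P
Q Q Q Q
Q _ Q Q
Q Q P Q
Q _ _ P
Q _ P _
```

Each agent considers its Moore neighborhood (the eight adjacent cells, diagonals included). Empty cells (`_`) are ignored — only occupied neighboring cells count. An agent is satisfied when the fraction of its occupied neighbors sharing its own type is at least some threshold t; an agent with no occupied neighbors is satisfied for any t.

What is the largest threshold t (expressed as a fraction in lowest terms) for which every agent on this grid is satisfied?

(0,0)Q 2/2
(0,1)Q 2/3
(0,2)P 1/3
(1,1)Q 5/6
(1,3)P 1/3
(2,0)Q 3/3
(2,1)Q 5/5
(2,2)Q 5/6
(2,3)Q 3/4
(3,0)Q 4/4
(3,2)Q 6/7
(3,3)Q 4/5
(4,0)Q 3/3
(4,1)Q 4/5
(4,2)P 1/5
(4,3)Q 2/4
(5,0)Q 3/3
(5,3)P 2/3
(6,0)Q 1/1
(6,2)P 1/1
The smallest same-type fraction is 1/5 at (4,2), which reduces to 1/5. Any threshold above that leaves this agent unsatisfied.

1/5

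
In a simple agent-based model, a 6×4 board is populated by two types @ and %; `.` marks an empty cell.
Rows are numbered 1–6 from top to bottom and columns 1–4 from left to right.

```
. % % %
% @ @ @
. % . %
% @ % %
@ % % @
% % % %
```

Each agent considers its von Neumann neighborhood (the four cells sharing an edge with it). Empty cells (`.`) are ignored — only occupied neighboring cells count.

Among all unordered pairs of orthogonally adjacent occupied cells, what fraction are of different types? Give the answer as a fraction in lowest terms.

Scan each occupied cell's neighbors to the right and below so each pair is counted once.
Row 1: %(1,2)–%(1,3)= %(1,2)–@(2,2)≠ %(1,3)–%(1,4)= %(1,3)–@(2,3)≠ %(1,4)–@(2,4)≠  → 3/5 unlike.
Row 2: %(2,1)–@(2,2)≠ @(2,2)–@(2,3)= @(2,2)–%(3,2)≠ @(2,3)–@(2,4)= @(2,4)–%(3,4)≠  → 3/5 unlike.
Row 3: %(3,2)–@(4,2)≠ %(3,4)–%(4,4)=  → 1/2 unlike.
Row 4: %(4,1)–@(4,2)≠ %(4,1)–@(5,1)≠ @(4,2)–%(4,3)≠ @(4,2)–%(5,2)≠ %(4,3)–%(4,4)= %(4,3)–%(5,3)= %(4,4)–@(5,4)≠  → 5/7 unlike.
Row 5: @(5,1)–%(5,2)≠ @(5,1)–%(6,1)≠ %(5,2)–%(5,3)= %(5,2)–%(6,2)= %(5,3)–@(5,4)≠ %(5,3)–%(6,3)= @(5,4)–%(6,4)≠  → 4/7 unlike.
Row 6: %(6,1)–%(6,2)= %(6,2)–%(6,3)= %(6,3)–%(6,4)=  → 0/3 unlike.
Total adjacent occupied pairs: 29; unlike-type pairs: 16.
16/29 is already in lowest terms.

16/29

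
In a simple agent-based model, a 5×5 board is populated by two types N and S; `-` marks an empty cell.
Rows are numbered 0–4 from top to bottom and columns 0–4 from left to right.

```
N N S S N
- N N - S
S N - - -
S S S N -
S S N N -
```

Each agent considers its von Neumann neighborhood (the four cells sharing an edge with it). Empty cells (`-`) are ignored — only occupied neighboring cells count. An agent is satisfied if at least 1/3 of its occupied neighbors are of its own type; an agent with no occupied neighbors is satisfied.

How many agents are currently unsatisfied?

Row 0: (0,0)N 1/1 ok · (0,1)N 2/3 ok · (0,2)S 1/3 ok · (0,3)S 1/2 ok · (0,4)N 0/2 unhappy
Row 1: (1,1)N 3/3 ok · (1,2)N 1/2 ok · (1,4)S 0/1 unhappy
Row 2: (2,0)S 1/2 ok · (2,1)N 1/3 ok
Row 3: (3,0)S 3/3 ok · (3,1)S 3/4 ok · (3,2)S 1/3 ok · (3,3)N 1/2 ok
Row 4: (4,0)S 2/2 ok · (4,1)S 2/3 ok · (4,2)N 1/3 ok · (4,3)N 2/2 ok
Unsatisfied: (0,4), (1,4) — 2 in total.

2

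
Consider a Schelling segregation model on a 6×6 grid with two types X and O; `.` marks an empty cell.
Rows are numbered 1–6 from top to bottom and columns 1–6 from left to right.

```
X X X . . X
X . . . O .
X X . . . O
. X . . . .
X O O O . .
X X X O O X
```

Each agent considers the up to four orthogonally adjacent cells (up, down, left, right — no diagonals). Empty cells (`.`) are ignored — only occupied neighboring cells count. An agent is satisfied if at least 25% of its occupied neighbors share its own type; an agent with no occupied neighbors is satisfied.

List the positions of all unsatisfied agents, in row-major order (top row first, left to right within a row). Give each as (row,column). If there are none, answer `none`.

(6,6)

(1,1)X 2/2 ✓
(1,2)X 2/2 ✓
(1,3)X 1/1 ✓
(1,6)X 0/0 ✓
(2,1)X 2/2 ✓
(2,5)O 0/0 ✓
(3,1)X 2/2 ✓
(3,2)X 2/2 ✓
(3,6)O 0/0 ✓
(4,2)X 1/2 ✓
(5,1)X 1/2 ✓
(5,2)O 1/4 ✓
(5,3)O 2/3 ✓
(5,4)O 2/2 ✓
(6,1)X 2/2 ✓
(6,2)X 2/3 ✓
(6,3)X 1/3 ✓
(6,4)O 2/3 ✓
(6,5)O 1/2 ✓
(6,6)X 0/1 ✗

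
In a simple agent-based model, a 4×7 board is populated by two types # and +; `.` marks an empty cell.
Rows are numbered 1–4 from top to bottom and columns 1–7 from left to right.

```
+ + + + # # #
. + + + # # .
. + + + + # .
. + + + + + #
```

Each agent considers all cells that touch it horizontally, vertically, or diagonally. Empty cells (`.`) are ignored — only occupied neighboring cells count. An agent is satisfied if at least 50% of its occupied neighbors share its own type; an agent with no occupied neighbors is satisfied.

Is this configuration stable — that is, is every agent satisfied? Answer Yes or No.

Yes

Row 1: (1,1)+ 2/2 ok · (1,2)+ 4/4 ok · (1,3)+ 5/5 ok · (1,4)+ 3/5 ok · (1,5)# 3/5 ok · (1,6)# 4/4 ok · (1,7)# 2/2 ok
Row 2: (2,2)+ 6/6 ok · (2,3)+ 8/8 ok · (2,4)+ 6/8 ok · (2,5)# 4/8 ok · (2,6)# 5/6 ok
Row 3: (3,2)+ 5/5 ok · (3,3)+ 8/8 ok · (3,4)+ 7/8 ok · (3,5)+ 5/8 ok · (3,6)# 3/6 ok
Row 4: (4,2)+ 3/3 ok · (4,3)+ 5/5 ok · (4,4)+ 5/5 ok · (4,5)+ 4/5 ok · (4,6)+ 2/4 ok · (4,7)# 1/2 ok
All meet the threshold, so the configuration is stable.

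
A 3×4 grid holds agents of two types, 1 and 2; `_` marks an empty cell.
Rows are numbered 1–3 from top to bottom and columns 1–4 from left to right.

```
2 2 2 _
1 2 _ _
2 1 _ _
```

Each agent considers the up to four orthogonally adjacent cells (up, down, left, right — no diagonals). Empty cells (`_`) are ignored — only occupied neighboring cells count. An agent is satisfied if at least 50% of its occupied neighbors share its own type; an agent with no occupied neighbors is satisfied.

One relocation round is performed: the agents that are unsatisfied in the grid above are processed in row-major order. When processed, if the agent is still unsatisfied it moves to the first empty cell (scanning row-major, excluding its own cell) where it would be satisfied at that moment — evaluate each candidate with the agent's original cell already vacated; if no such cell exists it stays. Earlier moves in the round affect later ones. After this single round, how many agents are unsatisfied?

Initially unsatisfied (in order): (2,1), (2,2), (3,1), (3,2).
  (2,1) → (2,4).
  (2,2): now satisfied by earlier moves; stays.
  (3,1) → (1,4).
  (3,2) → (3,1).
Resulting grid:
2 2 2 2
_ 2 _ 1
1 _ _ _
Unsatisfied now: (2,4).

1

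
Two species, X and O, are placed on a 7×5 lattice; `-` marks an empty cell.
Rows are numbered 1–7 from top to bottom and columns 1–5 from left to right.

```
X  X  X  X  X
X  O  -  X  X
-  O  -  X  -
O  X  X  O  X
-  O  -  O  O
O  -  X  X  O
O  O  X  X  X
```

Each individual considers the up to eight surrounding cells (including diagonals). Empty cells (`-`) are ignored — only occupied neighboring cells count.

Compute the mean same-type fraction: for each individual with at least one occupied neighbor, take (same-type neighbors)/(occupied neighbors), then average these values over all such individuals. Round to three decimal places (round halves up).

0.628

(1,1)X 2/3
(1,2)X 3/4
(1,3)X 3/4
(1,4)X 4/4
(1,5)X 3/3
(2,1)X 2/4
(2,2)O 1/5
(2,4)X 5/5
(2,5)X 4/4
(3,2)O 2/5
(3,4)X 4/5
(4,1)O 2/3
(4,2)X 1/4
(4,3)X 2/6
(4,4)O 2/5
(4,5)X 1/4
(5,2)O 2/5
(5,4)O 3/7
(5,5)O 3/5
(6,1)O 3/3
(6,3)X 3/6
(6,4)X 4/7
(6,5)O 2/5
(7,1)O 2/2
(7,2)O 2/4
(7,3)X 3/4
(7,4)X 4/5
(7,5)X 2/3
Sum over 28 individuals: 2/3 + 3/4 + 3/4 + 4/4 + 3/3 + 2/4 + 1/5 + 5/5 + 4/4 + 2/5 + 4/5 + 2/3 + 1/4 + 2/6 + 2/5 + 1/4 + 2/5 + 3/7 + 3/5 + 3/3 + 3/6 + 4/7 + 2/5 + 2/2 + 2/4 + 3/4 + 4/5 + 2/3 = 211/12; mean = 211/12 ÷ 28 = 211/336 = 0.627976… → 0.628.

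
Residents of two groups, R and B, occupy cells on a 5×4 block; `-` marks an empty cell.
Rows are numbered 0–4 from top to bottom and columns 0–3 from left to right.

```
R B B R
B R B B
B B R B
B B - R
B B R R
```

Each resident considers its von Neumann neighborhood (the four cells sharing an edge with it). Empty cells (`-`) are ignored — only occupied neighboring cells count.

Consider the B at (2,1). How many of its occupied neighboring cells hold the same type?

Occupied neighbors of (2,1): (1,1)=R, (3,1)=B, (2,0)=B, (2,2)=R.
Same type (B): 2 of 4.

2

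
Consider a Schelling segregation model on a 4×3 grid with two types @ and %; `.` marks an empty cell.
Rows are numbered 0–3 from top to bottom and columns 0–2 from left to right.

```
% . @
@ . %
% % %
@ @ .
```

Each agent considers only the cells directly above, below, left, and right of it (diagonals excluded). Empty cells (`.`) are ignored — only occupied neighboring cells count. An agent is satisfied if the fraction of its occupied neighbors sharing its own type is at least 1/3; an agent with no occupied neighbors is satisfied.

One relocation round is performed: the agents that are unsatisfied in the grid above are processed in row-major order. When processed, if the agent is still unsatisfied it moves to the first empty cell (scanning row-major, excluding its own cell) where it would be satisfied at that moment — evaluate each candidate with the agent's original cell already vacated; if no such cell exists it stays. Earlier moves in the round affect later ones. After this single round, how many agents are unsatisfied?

0

Initially unsatisfied (in order): (0,0), (0,2), (1,0).
  (0,0) → (1,1).
  (0,2) → (0,0).
  (1,0): now satisfied by earlier moves; stays.
Resulting grid:
@ . .
@ % %
% % %
@ @ .
All satisfied now.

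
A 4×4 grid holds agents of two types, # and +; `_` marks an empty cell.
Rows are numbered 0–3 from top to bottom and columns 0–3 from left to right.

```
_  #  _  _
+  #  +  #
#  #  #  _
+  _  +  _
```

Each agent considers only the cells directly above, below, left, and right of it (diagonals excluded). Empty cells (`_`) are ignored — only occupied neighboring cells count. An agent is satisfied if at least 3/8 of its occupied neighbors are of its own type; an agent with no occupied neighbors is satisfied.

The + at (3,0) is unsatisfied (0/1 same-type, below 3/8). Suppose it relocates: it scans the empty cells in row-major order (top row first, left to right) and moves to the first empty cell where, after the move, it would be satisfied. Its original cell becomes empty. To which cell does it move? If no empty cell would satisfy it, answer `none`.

Vacating (3,0). Empty cells in order:
  (0,0): 1/2 same-type → satisfied — stop here.

(0,0)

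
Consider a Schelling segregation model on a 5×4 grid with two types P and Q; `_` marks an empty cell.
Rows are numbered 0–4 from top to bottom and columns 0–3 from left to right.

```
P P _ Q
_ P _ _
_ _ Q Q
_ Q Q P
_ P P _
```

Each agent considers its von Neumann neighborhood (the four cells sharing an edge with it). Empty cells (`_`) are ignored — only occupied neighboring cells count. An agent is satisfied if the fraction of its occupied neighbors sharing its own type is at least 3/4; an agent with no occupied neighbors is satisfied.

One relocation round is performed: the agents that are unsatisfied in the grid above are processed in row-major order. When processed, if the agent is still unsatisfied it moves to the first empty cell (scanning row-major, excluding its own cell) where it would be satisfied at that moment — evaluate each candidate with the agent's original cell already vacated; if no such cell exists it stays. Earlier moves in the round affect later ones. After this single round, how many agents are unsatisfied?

0

Initially unsatisfied (in order): (2,3), (3,1), (3,2), (3,3), (4,1), (4,2).
  (2,3) → (1,3).
  (3,1) → (2,0).
  (3,2) → (3,0).
  (3,3): now satisfied by earlier moves; stays.
  (4,1): now satisfied by earlier moves; stays.
  (4,2): now satisfied by earlier moves; stays.
Resulting grid:
P P _ Q
_ P _ Q
Q _ Q _
Q _ _ P
_ P P _
All satisfied now.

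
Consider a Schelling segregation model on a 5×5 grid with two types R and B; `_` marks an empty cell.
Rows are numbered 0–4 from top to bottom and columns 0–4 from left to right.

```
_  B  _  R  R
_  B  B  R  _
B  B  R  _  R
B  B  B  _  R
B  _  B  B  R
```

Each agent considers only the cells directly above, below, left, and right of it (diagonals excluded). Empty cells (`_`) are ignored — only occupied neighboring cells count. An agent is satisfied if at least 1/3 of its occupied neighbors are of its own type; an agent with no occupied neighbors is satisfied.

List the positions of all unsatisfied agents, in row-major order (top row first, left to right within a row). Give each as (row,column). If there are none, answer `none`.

(2,2)

Row 0: (0,1)B 1/1 satisfied · (0,3)R 2/2 satisfied · (0,4)R 1/1 satisfied
Row 1: (1,1)B 3/3 satisfied · (1,2)B 1/3 satisfied · (1,3)R 1/2 satisfied
Row 2: (2,0)B 2/2 satisfied · (2,1)B 3/4 satisfied · (2,2)R 0/3 not · (2,4)R 1/1 satisfied
Row 3: (3,0)B 3/3 satisfied · (3,1)B 3/3 satisfied · (3,2)B 2/3 satisfied · (3,4)R 2/2 satisfied
Row 4: (4,0)B 1/1 satisfied · (4,2)B 2/2 satisfied · (4,3)B 1/2 satisfied · (4,4)R 1/2 satisfied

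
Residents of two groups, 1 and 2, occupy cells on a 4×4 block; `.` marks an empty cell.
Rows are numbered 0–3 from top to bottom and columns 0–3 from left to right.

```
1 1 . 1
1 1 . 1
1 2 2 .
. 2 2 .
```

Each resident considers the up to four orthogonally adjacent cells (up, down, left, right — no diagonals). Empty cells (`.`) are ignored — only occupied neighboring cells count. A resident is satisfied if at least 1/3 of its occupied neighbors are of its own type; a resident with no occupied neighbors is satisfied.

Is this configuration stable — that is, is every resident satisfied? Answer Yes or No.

Yes

(0,0)1 2/2 ✓
(0,1)1 2/2 ✓
(0,3)1 1/1 ✓
(1,0)1 3/3 ✓
(1,1)1 2/3 ✓
(1,3)1 1/1 ✓
(2,0)1 1/2 ✓
(2,1)2 2/4 ✓
(2,2)2 2/2 ✓
(3,1)2 2/2 ✓
(3,2)2 2/2 ✓
All meet the threshold, so the configuration is stable.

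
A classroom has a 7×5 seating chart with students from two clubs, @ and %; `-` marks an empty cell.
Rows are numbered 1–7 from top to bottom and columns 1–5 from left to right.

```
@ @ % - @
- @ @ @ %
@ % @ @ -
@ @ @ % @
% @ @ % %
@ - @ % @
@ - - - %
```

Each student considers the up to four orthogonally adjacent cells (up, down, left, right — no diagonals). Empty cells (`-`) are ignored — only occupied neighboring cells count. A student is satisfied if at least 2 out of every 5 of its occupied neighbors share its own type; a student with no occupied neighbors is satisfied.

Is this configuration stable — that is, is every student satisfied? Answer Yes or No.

(1,1)@ 1/1 ok
(1,2)@ 2/3 ok
(1,3)% 0/2 unhappy
(1,5)@ 0/1 unhappy
(2,2)@ 2/3 ok
(2,3)@ 3/4 ok
(2,4)@ 2/3 ok
(2,5)% 0/2 unhappy
(3,1)@ 1/2 ok
(3,2)% 0/4 unhappy
(3,3)@ 3/4 ok
(3,4)@ 2/3 ok
(4,1)@ 2/3 ok
(4,2)@ 3/4 ok
(4,3)@ 3/4 ok
(4,4)% 1/4 unhappy
(4,5)@ 0/2 unhappy
(5,1)% 0/3 unhappy
(5,2)@ 2/3 ok
(5,3)@ 3/4 ok
(5,4)% 3/4 ok
(5,5)% 1/3 unhappy
(6,1)@ 1/2 ok
(6,3)@ 1/2 ok
(6,4)% 1/3 unhappy
(6,5)@ 0/3 unhappy
(7,1)@ 1/1 ok
(7,5)% 0/1 unhappy
For instance (1,3) has only 0/2 same-type neighbors, below 2/5.

No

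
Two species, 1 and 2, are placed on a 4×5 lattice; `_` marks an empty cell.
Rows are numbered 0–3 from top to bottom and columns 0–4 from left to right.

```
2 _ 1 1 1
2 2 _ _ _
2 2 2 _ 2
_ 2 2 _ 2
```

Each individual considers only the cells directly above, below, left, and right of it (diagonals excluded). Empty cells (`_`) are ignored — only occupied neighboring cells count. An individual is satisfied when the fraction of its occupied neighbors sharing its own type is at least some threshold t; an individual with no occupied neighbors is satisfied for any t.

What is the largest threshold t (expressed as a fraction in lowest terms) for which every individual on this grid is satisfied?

1/1

Row 0: (0,0)2 1/1 · (0,2)1 1/1 · (0,3)1 2/2 · (0,4)1 1/1
Row 1: (1,0)2 3/3 · (1,1)2 2/2
Row 2: (2,0)2 2/2 · (2,1)2 4/4 · (2,2)2 2/2 · (2,4)2 1/1
Row 3: (3,1)2 2/2 · (3,2)2 2/2 · (3,4)2 1/1
The smallest same-type fraction is 1/1 at (0,0), which reduces to 1/1. Any threshold above that leaves this individual unsatisfied.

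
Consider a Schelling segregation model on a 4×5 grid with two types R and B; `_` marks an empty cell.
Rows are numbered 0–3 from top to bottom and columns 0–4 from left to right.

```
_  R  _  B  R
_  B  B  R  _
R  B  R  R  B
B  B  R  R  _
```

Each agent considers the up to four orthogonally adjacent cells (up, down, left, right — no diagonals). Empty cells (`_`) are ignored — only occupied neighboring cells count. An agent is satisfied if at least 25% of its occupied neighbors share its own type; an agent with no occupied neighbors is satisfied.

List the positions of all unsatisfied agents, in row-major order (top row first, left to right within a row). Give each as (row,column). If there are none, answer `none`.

(0,1)R 0/1 ✗
(0,3)B 0/2 ✗
(0,4)R 0/1 ✗
(1,1)B 2/3 ✓
(1,2)B 1/3 ✓
(1,3)R 1/3 ✓
(2,0)R 0/2 ✗
(2,1)B 2/4 ✓
(2,2)R 2/4 ✓
(2,3)R 3/4 ✓
(2,4)B 0/1 ✗
(3,0)B 1/2 ✓
(3,1)B 2/3 ✓
(3,2)R 2/3 ✓
(3,3)R 2/2 ✓

(0,1), (0,3), (0,4), (2,0), (2,4)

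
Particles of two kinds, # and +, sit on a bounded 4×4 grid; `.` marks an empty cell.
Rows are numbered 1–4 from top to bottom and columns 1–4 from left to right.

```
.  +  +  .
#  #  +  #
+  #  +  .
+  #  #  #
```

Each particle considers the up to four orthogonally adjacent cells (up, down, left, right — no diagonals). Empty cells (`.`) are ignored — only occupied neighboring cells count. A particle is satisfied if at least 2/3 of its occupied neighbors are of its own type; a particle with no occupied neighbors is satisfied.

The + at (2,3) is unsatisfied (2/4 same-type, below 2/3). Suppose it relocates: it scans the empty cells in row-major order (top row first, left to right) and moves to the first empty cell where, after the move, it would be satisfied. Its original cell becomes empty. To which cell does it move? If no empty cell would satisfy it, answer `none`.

Vacating (2,3). Empty cells in order:
  (1,1): 1/2 same-type → still unsatisfied.
  (1,4): 1/2 same-type → still unsatisfied.
  (3,4): 1/3 same-type → still unsatisfied.

none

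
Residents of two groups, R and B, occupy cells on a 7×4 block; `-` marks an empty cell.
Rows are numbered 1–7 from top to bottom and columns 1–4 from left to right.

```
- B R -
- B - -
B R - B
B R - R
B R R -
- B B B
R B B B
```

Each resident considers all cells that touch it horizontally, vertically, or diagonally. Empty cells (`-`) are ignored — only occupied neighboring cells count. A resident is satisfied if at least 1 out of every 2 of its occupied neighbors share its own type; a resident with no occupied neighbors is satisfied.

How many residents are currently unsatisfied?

6

Row 1: (1,2)B 1/2 satisfied · (1,3)R 0/2 not
Row 2: (2,2)B 2/4 satisfied
Row 3: (3,1)B 2/4 satisfied · (3,2)R 1/4 not · (3,4)B 0/1 not
Row 4: (4,1)B 2/5 not · (4,2)R 3/6 satisfied · (4,4)R 1/2 satisfied
Row 5: (5,1)B 2/4 satisfied · (5,2)R 2/6 not · (5,3)R 3/6 satisfied
Row 6: (6,2)B 4/7 satisfied · (6,3)B 5/7 satisfied · (6,4)B 3/4 satisfied
Row 7: (7,1)R 0/2 not · (7,2)B 3/4 satisfied · (7,3)B 5/5 satisfied · (7,4)B 3/3 satisfied
Unsatisfied: (1,3), (3,2), (3,4), (4,1), (5,2), (7,1) — 6 in total.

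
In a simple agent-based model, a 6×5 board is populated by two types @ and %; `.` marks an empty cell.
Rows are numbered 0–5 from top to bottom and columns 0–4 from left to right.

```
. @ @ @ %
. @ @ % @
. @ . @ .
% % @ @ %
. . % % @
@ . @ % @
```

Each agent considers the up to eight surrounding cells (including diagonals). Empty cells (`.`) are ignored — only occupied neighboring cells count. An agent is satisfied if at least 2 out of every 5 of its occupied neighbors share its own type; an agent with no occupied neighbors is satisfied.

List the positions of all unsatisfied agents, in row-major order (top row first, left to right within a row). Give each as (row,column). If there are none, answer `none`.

Row 0: (0,1)@ 3/3 ok · (0,2)@ 4/5 ok · (0,3)@ 3/5 ok · (0,4)% 1/3 unhappy
Row 1: (1,1)@ 4/4 ok · (1,2)@ 6/7 ok · (1,3)% 1/6 unhappy · (1,4)@ 2/4 ok
Row 2: (2,1)@ 3/5 ok · (2,3)@ 4/6 ok
Row 3: (3,0)% 1/2 ok · (3,1)% 2/4 ok · (3,2)@ 3/6 ok · (3,3)@ 3/6 ok · (3,4)% 1/4 unhappy
Row 4: (4,2)% 3/6 ok · (4,3)% 3/8 unhappy · (4,4)@ 2/5 ok
Row 5: (5,0)@ 0/0 ok · (5,2)@ 0/3 unhappy · (5,3)% 2/5 ok · (5,4)@ 1/3 unhappy

(0,4), (1,3), (3,4), (4,3), (5,2), (5,4)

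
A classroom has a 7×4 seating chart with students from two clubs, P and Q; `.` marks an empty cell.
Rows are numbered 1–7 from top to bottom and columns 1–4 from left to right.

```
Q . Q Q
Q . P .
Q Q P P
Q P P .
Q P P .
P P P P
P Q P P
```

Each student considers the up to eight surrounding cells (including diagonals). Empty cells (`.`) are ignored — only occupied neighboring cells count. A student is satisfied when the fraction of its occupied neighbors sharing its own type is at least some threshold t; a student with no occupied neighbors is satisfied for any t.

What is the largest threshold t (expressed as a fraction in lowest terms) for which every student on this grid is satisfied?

Row 1: (1,1)Q 1/1 · (1,3)Q 1/2 · (1,4)Q 1/2
Row 2: (2,1)Q 3/3 · (2,3)P 2/5
Row 3: (3,1)Q 3/4 · (3,2)Q 3/7 · (3,3)P 4/5 · (3,4)P 3/3
Row 4: (4,1)Q 3/5 · (4,2)P 4/8 · (4,3)P 5/6
Row 5: (5,1)Q 1/5 · (5,2)P 6/8 · (5,3)P 6/6
Row 6: (6,1)P 3/5 · (6,2)P 6/8 · (6,3)P 6/7 · (6,4)P 4/4
Row 7: (7,1)P 2/3 · (7,2)Q 0/5 · (7,3)P 4/5 · (7,4)P 3/3
The smallest same-type fraction is 0/5 at (7,2), which reduces to 0/1. Any threshold above that leaves this student unsatisfied.

0/1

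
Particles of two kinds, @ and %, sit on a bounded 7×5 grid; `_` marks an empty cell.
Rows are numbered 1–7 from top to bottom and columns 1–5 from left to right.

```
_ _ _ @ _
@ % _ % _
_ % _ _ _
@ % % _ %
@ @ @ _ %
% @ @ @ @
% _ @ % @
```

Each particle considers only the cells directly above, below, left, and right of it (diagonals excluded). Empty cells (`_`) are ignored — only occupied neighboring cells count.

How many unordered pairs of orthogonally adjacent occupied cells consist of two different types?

Scan each occupied cell's neighbors to the right and below so each pair is counted once.
From row 1: 1 unlike of 1 pairs (running 1/1).
From row 2: 1 unlike of 2 pairs (running 2/3).
From row 3: 0 unlike of 1 pairs (running 2/4).
From row 4: 3 unlike of 6 pairs (running 5/10).
From row 5: 2 unlike of 6 pairs (running 7/16).
From row 6: 2 unlike of 8 pairs (running 9/24).
From row 7: 2 unlike of 2 pairs (running 11/26).
Total adjacent occupied pairs: 26; unlike-type pairs: 11.

11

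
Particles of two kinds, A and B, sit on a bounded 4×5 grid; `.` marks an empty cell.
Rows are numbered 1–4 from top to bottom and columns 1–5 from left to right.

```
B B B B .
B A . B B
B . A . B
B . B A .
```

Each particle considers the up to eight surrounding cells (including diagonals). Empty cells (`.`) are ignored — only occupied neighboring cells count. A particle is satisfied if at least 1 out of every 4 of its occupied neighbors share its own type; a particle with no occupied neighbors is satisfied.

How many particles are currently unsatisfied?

(1,1)B 2/3 ✓
(1,2)B 3/4 ✓
(1,3)B 3/4 ✓
(1,4)B 3/3 ✓
(2,1)B 3/4 ✓
(2,2)A 1/6 ✗
(2,4)B 4/5 ✓
(2,5)B 3/3 ✓
(3,1)B 2/3 ✓
(3,3)A 2/4 ✓
(3,5)B 2/3 ✓
(4,1)B 1/1 ✓
(4,3)B 0/2 ✗
(4,4)A 1/3 ✓
Unsatisfied: (2,2), (4,3) — 2 in total.

2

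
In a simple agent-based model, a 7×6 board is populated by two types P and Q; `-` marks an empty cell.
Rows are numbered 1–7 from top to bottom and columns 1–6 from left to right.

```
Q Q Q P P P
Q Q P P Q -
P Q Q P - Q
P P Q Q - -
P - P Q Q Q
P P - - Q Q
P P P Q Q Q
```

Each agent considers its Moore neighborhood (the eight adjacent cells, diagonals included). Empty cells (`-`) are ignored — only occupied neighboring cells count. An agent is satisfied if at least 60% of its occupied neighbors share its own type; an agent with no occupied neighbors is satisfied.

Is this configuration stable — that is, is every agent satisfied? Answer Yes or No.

(1,1)Q 3/3 satisfied
(1,2)Q 4/5 satisfied
(1,3)Q 2/5 not
(1,4)P 3/5 satisfied
(1,5)P 3/4 satisfied
(1,6)P 1/2 not
(2,1)Q 4/5 satisfied
(2,2)Q 6/8 satisfied
(2,3)P 3/8 not
(2,4)P 4/7 not
(2,5)Q 1/6 not
(3,1)P 2/5 not
(3,2)Q 4/8 not
(3,3)Q 4/8 not
(3,4)P 2/6 not
(3,6)Q 1/1 satisfied
(4,1)P 3/4 satisfied
(4,2)P 4/7 not
(4,3)Q 4/7 not
(4,4)Q 4/6 satisfied
(5,1)P 4/4 satisfied
(5,3)P 2/5 not
(5,4)Q 4/5 satisfied
(5,5)Q 5/5 satisfied
(5,6)Q 3/3 satisfied
(6,1)P 4/4 satisfied
(6,2)P 6/6 satisfied
(6,5)Q 7/7 satisfied
(6,6)Q 5/5 satisfied
(7,1)P 3/3 satisfied
(7,2)P 4/4 satisfied
(7,3)P 2/3 satisfied
(7,4)Q 2/3 satisfied
(7,5)Q 4/4 satisfied
(7,6)Q 3/3 satisfied
For instance (1,3) has only 2/5 same-type neighbors, below 3/5.

No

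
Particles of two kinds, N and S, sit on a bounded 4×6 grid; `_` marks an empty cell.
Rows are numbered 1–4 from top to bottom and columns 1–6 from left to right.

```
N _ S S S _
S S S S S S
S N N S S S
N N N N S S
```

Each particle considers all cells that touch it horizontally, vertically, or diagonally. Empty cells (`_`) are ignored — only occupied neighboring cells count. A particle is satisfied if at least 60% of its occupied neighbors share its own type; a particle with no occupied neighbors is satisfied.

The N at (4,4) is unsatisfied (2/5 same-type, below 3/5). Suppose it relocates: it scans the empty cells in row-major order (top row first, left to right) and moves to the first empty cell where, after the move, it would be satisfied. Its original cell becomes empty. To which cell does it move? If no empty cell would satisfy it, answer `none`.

none

Vacating (4,4). Empty cells in order:
  (1,2): 1/5 same-type → still unsatisfied.
  (1,6): 0/3 same-type → still unsatisfied.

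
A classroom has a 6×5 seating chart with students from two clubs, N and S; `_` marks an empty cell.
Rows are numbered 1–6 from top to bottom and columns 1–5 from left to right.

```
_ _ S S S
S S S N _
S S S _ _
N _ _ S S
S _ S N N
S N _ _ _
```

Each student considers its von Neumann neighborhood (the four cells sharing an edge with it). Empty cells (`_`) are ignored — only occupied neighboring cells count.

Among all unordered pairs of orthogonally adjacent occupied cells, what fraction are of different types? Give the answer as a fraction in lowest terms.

Scan each occupied cell's neighbors to the right and below so each pair is counted once.
From row 1: 1 unlike of 4 pairs (running 1/4).
From row 2: 1 unlike of 6 pairs (running 2/10).
From row 3: 1 unlike of 3 pairs (running 3/13).
From row 4: 3 unlike of 4 pairs (running 6/17).
From row 5: 1 unlike of 3 pairs (running 7/20).
From row 6: 1 unlike of 1 pairs (running 8/21).
Total adjacent occupied pairs: 21; unlike-type pairs: 8.
8/21 is already in lowest terms.

8/21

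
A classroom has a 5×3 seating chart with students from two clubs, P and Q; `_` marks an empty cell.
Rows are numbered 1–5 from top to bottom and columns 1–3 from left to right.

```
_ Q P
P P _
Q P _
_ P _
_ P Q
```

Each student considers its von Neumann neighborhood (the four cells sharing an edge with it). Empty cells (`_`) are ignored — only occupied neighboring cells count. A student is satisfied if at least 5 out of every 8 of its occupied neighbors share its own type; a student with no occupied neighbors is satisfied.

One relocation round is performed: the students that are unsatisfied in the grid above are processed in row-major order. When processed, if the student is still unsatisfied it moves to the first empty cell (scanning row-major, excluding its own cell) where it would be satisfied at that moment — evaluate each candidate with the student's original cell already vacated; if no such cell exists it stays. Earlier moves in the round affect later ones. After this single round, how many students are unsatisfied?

Initially unsatisfied (in order): (1,2), (1,3), (2,1), (3,1), (5,2), (5,3).
  (1,2): no empty cell satisfies it; stays.
  (1,3) → (2,3).
  (2,1) → (3,3).
  (3,1) → (1,1).
  (5,2) → (3,1).
  (5,3): now satisfied by earlier moves; stays.
Resulting grid:
Q Q _
_ P P
P P P
_ P _
_ _ Q
Unsatisfied now: (1,2).

1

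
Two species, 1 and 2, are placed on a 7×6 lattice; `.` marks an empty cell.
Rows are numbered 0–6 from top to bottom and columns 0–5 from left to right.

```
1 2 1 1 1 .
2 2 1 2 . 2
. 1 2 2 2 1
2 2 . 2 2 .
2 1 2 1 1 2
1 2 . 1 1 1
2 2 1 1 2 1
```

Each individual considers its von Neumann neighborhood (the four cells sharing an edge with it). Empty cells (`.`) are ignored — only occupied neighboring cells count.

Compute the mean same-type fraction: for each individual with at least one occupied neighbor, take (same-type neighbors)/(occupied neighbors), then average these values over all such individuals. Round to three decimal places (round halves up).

0.440

(0,0)1 0/2
(0,1)2 1/3
(0,2)1 2/3
(0,3)1 2/3
(0,4)1 1/1
(1,0)2 1/2
(1,1)2 2/4
(1,2)1 1/4
(1,3)2 1/3
(1,5)2 0/1
(2,1)1 0/3
(2,2)2 1/3
(2,3)2 4/4
(2,4)2 2/3
(2,5)1 0/2
(3,0)2 2/2
(3,1)2 1/3
(3,3)2 2/3
(3,4)2 2/3
(4,0)2 1/3
(4,1)1 0/4
(4,2)2 0/2
(4,3)1 2/4
(4,4)1 2/4
(4,5)2 0/2
(5,0)1 0/3
(5,1)2 1/3
(5,3)1 3/3
(5,4)1 3/4
(5,5)1 2/3
(6,0)2 1/2
(6,1)2 2/3
(6,2)1 1/2
(6,3)1 2/3
(6,4)2 0/3
(6,5)1 1/2
Sum over 36 individuals: 0/2 + 1/3 + 2/3 + 2/3 + 1/1 + 1/2 + 2/4 + 1/4 + 1/3 + 0/1 + 0/3 + 1/3 + 4/4 + 2/3 + 0/2 + 2/2 + 1/3 + 2/3 + 2/3 + 1/3 + 0/4 + 0/2 + 2/4 + 2/4 + 0/2 + 0/3 + 1/3 + 3/3 + 3/4 + 2/3 + 1/2 + 2/3 + 1/2 + 2/3 + 0/3 + 1/2 = 95/6; mean = 95/6 ÷ 36 = 95/216 = 0.439814… → 0.440.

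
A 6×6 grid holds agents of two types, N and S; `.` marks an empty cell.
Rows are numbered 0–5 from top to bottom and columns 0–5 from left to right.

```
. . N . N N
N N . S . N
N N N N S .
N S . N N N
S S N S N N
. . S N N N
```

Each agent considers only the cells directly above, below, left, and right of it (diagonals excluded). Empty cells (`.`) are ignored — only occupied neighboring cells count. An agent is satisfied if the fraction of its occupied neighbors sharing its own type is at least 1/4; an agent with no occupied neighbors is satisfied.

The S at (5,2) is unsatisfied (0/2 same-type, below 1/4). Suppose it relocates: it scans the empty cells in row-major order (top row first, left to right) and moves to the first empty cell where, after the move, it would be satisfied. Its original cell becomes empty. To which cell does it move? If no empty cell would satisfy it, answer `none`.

Vacating (5,2). Empty cells in order:
  (0,0): 0/1 same-type → still unsatisfied.
  (0,1): 0/2 same-type → still unsatisfied.
  (0,3): 1/3 same-type → satisfied — stop here.

(0,3)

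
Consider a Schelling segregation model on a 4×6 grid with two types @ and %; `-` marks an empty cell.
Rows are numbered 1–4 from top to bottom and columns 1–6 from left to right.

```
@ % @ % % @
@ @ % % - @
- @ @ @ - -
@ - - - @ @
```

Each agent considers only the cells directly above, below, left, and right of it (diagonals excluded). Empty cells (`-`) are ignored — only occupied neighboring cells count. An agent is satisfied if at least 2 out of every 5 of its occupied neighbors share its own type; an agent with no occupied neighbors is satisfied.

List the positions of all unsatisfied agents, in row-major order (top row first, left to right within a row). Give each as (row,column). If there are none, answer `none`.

Row 1: (1,1)@ 1/2 satisfied · (1,2)% 0/3 not · (1,3)@ 0/3 not · (1,4)% 2/3 satisfied · (1,5)% 1/2 satisfied · (1,6)@ 1/2 satisfied
Row 2: (2,1)@ 2/2 satisfied · (2,2)@ 2/4 satisfied · (2,3)% 1/4 not · (2,4)% 2/3 satisfied · (2,6)@ 1/1 satisfied
Row 3: (3,2)@ 2/2 satisfied · (3,3)@ 2/3 satisfied · (3,4)@ 1/2 satisfied
Row 4: (4,1)@ 0/0 satisfied · (4,5)@ 1/1 satisfied · (4,6)@ 1/1 satisfied

(1,2), (1,3), (2,3)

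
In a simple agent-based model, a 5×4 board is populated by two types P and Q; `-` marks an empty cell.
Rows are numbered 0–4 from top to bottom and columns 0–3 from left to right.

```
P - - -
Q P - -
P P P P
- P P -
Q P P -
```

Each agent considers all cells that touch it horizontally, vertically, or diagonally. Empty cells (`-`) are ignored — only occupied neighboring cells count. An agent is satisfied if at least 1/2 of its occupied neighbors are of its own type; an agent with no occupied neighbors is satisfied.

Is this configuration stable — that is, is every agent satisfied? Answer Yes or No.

(0,0)P 1/2 ok
(1,0)Q 0/4 unhappy
(1,1)P 4/5 ok
(2,0)P 3/4 ok
(2,1)P 5/6 ok
(2,2)P 5/5 ok
(2,3)P 2/2 ok
(3,1)P 6/7 ok
(3,2)P 6/6 ok
(4,0)Q 0/2 unhappy
(4,1)P 3/4 ok
(4,2)P 3/3 ok
For instance (1,0) has only 0/4 same-type neighbors, below 1/2.

No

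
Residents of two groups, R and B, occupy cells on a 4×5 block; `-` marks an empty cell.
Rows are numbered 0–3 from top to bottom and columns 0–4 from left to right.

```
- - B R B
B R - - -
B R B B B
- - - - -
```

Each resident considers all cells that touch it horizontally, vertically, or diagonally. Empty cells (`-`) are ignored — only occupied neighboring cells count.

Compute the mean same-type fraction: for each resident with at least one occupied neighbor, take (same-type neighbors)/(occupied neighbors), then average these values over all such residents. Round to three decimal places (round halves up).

0.345

(0,2)B 0/2
(0,3)R 0/2
(0,4)B 0/1
(1,0)B 1/3
(1,1)R 1/5
(2,0)B 1/3
(2,1)R 1/4
(2,2)B 1/3
(2,3)B 2/2
(2,4)B 1/1
Sum over 10 residents: 0/2 + 0/2 + 0/1 + 1/3 + 1/5 + 1/3 + 1/4 + 1/3 + 2/2 + 1/1 = 69/20; mean = 69/20 ÷ 10 = 69/200 = 0.345 → 0.345.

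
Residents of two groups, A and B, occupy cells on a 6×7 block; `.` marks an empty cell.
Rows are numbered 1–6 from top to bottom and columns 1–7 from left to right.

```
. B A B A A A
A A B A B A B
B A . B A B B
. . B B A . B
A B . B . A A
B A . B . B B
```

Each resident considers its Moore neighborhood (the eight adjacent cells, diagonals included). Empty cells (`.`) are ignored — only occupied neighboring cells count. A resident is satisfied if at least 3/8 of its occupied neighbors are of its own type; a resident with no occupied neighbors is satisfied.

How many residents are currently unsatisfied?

9

(1,2)B 1/4 ✗
(1,3)A 2/5 ✓
(1,4)B 2/5 ✓
(1,5)A 3/5 ✓
(1,6)A 3/5 ✓
(1,7)A 2/3 ✓
(2,1)A 2/4 ✓
(2,2)A 3/6 ✓
(2,3)B 3/7 ✓
(2,4)A 3/7 ✓
(2,5)B 3/8 ✓
(2,6)A 4/8 ✓
(2,7)B 2/5 ✓
(3,1)B 0/3 ✗
(3,2)A 2/5 ✓
(3,4)B 4/7 ✓
(3,5)A 3/7 ✓
(3,6)B 4/7 ✓
(3,7)B 3/4 ✓
(4,3)B 4/5 ✓
(4,4)B 3/5 ✓
(4,5)A 2/6 ✗
(4,7)B 2/4 ✓
(5,1)A 1/3 ✗
(5,2)B 2/4 ✓
(5,4)B 3/4 ✓
(5,6)A 2/5 ✓
(5,7)A 1/4 ✗
(6,1)B 1/3 ✗
(6,2)A 1/3 ✗
(6,4)B 1/1 ✓
(6,6)B 1/3 ✗
(6,7)B 1/3 ✗
Unsatisfied: (1,2), (3,1), (4,5), (5,1), (5,7), (6,1), (6,2), (6,6), (6,7) — 9 in total.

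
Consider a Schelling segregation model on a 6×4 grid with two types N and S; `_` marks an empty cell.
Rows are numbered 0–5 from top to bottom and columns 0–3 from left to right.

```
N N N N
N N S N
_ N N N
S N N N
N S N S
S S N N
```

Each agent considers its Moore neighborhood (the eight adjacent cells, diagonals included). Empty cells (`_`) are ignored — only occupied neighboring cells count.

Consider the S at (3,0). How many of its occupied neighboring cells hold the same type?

1

Occupied neighbors of (3,0): (2,1)=N, (3,1)=N, (4,0)=N, (4,1)=S.
Same type (S): 1 of 4.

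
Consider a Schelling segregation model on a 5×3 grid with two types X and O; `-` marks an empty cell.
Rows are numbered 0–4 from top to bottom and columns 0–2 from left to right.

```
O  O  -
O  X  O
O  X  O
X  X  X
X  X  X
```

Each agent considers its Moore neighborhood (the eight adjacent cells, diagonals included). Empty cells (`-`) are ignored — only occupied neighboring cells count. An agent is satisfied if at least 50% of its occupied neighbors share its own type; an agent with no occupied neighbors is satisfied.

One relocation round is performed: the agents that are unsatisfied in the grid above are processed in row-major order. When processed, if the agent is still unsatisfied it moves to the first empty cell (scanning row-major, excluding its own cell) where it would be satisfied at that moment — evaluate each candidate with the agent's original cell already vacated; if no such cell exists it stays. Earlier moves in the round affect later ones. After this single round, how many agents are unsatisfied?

2

Initially unsatisfied (in order): (1,1), (2,0), (2,2).
  (1,1): no empty cell satisfies it; stays.
  (2,0) → (0,2).
  (2,2): no empty cell satisfies it; stays.
Resulting grid:
O O O
O X O
- X O
X X X
X X X
Unsatisfied now: (1,1), (2,2).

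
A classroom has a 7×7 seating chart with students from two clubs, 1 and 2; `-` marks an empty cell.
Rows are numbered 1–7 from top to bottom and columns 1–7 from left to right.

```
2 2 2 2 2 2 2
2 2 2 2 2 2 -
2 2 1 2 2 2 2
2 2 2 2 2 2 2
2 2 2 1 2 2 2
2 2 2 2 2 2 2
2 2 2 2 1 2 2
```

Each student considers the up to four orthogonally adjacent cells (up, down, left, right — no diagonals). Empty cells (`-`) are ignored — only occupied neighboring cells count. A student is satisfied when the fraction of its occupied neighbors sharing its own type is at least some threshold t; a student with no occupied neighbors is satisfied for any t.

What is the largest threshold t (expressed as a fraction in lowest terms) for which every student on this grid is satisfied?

0/1

Row 1: (1,1)2 2/2 · (1,2)2 3/3 · (1,3)2 3/3 · (1,4)2 3/3 · (1,5)2 3/3 · (1,6)2 3/3 · (1,7)2 1/1
Row 2: (2,1)2 3/3 · (2,2)2 4/4 · (2,3)2 3/4 · (2,4)2 4/4 · (2,5)2 4/4 · (2,6)2 3/3
Row 3: (3,1)2 3/3 · (3,2)2 3/4 · (3,3)1 0/4 · (3,4)2 3/4 · (3,5)2 4/4 · (3,6)2 4/4 · (3,7)2 2/2
Row 4: (4,1)2 3/3 · (4,2)2 4/4 · (4,3)2 3/4 · (4,4)2 3/4 · (4,5)2 4/4 · (4,6)2 4/4 · (4,7)2 3/3
Row 5: (5,1)2 3/3 · (5,2)2 4/4 · (5,3)2 3/4 · (5,4)1 0/4 · (5,5)2 3/4 · (5,6)2 4/4 · (5,7)2 3/3
Row 6: (6,1)2 3/3 · (6,2)2 4/4 · (6,3)2 4/4 · (6,4)2 3/4 · (6,5)2 3/4 · (6,6)2 4/4 · (6,7)2 3/3
Row 7: (7,1)2 2/2 · (7,2)2 3/3 · (7,3)2 3/3 · (7,4)2 2/3 · (7,5)1 0/3 · (7,6)2 2/3 · (7,7)2 2/2
The smallest same-type fraction is 0/4 at (3,3), which reduces to 0/1. Any threshold above that leaves this student unsatisfied.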